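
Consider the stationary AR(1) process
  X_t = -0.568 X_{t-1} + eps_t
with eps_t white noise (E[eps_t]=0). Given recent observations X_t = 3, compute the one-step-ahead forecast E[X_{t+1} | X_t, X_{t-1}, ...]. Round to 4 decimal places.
E[X_{t+1} \mid \mathcal F_t] = -1.7040

For an AR(p) model X_t = c + sum_i phi_i X_{t-i} + eps_t, the
one-step-ahead conditional mean is
  E[X_{t+1} | X_t, ...] = c + sum_i phi_i X_{t+1-i}.
Substitute known values:
  E[X_{t+1} | ...] = (-0.568) * (3)
                   = -1.7040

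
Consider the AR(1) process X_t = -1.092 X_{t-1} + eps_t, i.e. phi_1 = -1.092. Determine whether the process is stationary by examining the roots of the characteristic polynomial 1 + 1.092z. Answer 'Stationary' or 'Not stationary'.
\text{Not stationary}

The AR(p) characteristic polynomial is P(z) = 1 + 1.092z.
Stationarity requires all roots to lie outside the unit circle, i.e. |z| > 1 for every root.
This is linear in z: 1 + (1.092) z = 0  =>  z = -1/(1.092) = -0.915751,  |z| = 0.915751.
Moduli of all roots: 0.9158.
All moduli strictly greater than 1? No.
Verdict: Not stationary.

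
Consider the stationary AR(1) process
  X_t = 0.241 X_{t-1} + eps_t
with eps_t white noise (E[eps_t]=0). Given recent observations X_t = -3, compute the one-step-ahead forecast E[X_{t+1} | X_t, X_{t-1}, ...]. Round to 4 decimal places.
E[X_{t+1} \mid \mathcal F_t] = -0.7230

For an AR(p) model X_t = c + sum_i phi_i X_{t-i} + eps_t, the
one-step-ahead conditional mean is
  E[X_{t+1} | X_t, ...] = c + sum_i phi_i X_{t+1-i}.
Substitute known values:
  E[X_{t+1} | ...] = (0.241) * (-3)
                   = -0.7230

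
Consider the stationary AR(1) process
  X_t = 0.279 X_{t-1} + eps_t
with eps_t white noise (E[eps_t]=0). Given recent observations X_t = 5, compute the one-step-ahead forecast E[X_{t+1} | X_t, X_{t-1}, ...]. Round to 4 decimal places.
E[X_{t+1} \mid \mathcal F_t] = 1.3950

For an AR(p) model X_t = c + sum_i phi_i X_{t-i} + eps_t, the
one-step-ahead conditional mean is
  E[X_{t+1} | X_t, ...] = c + sum_i phi_i X_{t+1-i}.
Substitute known values:
  E[X_{t+1} | ...] = (0.279) * (5)
                   = 1.3950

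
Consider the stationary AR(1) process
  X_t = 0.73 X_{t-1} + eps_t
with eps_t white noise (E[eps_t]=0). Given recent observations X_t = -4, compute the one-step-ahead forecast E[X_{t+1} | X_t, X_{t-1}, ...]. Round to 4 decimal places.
E[X_{t+1} \mid \mathcal F_t] = -2.9200

For an AR(p) model X_t = c + sum_i phi_i X_{t-i} + eps_t, the
one-step-ahead conditional mean is
  E[X_{t+1} | X_t, ...] = c + sum_i phi_i X_{t+1-i}.
Substitute known values:
  E[X_{t+1} | ...] = (0.73) * (-4)
                   = -2.9200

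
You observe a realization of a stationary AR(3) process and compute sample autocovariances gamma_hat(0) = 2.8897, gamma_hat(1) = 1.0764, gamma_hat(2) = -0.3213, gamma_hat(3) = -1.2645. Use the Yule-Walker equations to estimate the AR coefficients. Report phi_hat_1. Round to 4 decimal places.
\hat\phi_{1} = 0.3790

The Yule-Walker equations for an AR(p) process read, in matrix form,
  Gamma_p phi = r_p,   with   (Gamma_p)_{ij} = gamma(|i - j|),
                       (r_p)_i = gamma(i),   i,j = 1..p.
Substitute the sample gammas (Toeplitz matrix and right-hand side of size 3):
  Gamma_p = [[2.8897, 1.0764, -0.3213], [1.0764, 2.8897, 1.0764], [-0.3213, 1.0764, 2.8897]]
  r_p     = [1.0764, -0.3213, -1.2645]
Written out (R1..R3):
  (R1) 2.8897 phi_1 + 1.0764 phi_2 - 0.3213 phi_3 = 1.0764
  (R2) 1.0764 phi_1 + 2.8897 phi_2 + 1.0764 phi_3 = -0.3213
  (R3) -0.3213 phi_1 + 1.0764 phi_2 + 2.8897 phi_3 = -1.2645
Gaussian elimination:
  R2 <- R2 - (1.0764/2.8897) R1 = R2 - (0.372495) R1:  2.488746 phi_2 + 1.196083 phi_3 = -0.722254
  R3 <- R3 - (-0.3213/2.8897) R1 = R3 - (-0.111188) R1:  1.196083 phi_2 + 2.853975 phi_3 = -1.144817
  R3 <- R3 - (1.196083/2.488746) R2 = R3 - (0.480597) R2:  2.279142 phi_3 = -0.797704
Back-substitution:
  phi_hat_3 = -0.797704 / 2.279142 = -0.350002
  phi_hat_2 = (-0.722254 - (1.196083)(-0.350002)) / 2.488746 = -0.121998
  phi_hat_1 = (1.0764 - (1.0764)(-0.121998) - (-0.3213)(-0.350002)) / 2.8897 = 0.379023
So phi_hat = [0.3790, -0.1220, -0.3500].
Therefore phi_hat_1 = 0.3790.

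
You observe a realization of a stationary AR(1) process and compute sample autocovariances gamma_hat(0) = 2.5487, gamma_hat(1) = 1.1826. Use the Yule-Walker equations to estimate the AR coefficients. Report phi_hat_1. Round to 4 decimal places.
\hat\phi_{1} = 0.4640

The Yule-Walker equations for an AR(p) process read, in matrix form,
  Gamma_p phi = r_p,   with   (Gamma_p)_{ij} = gamma(|i - j|),
                       (r_p)_i = gamma(i),   i,j = 1..p.
Substitute the sample gammas (Toeplitz matrix and right-hand side of size 1):
  Gamma_p = [[2.5487]]
  r_p     = [1.1826]
With p = 1 this is the single equation gamma(0) phi_1 = gamma(1):
  phi_hat_1 = gamma(1) / gamma(0) = 1.1826 / 2.5487 = 0.4640.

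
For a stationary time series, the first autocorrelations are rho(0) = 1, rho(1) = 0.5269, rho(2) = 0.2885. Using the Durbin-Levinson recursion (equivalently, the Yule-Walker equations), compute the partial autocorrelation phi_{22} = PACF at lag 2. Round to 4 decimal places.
\phi_{22} = 0.0151

The PACF at lag k is phi_{kk}, the last component of the solution
to the Yule-Walker system G_k phi = r_k where
  (G_k)_{ij} = rho(|i - j|), (r_k)_i = rho(i), i,j = 1..k.
Equivalently, Durbin-Levinson gives phi_{kk} iteratively:
  phi_{11} = rho(1)
  phi_{kk} = [rho(k) - sum_{j=1..k-1} phi_{k-1,j} rho(k-j)]
            / [1 - sum_{j=1..k-1} phi_{k-1,j} rho(j)],
  phi_{k,j} = phi_{k-1,j} - phi_{kk} phi_{k-1,k-j},  j = 1..k-1.
Step k = 1:
  phi_11 = rho(1) = 0.5269.
Step k = 2:
  phi_22 = [rho(2) - phi_11 rho(1)] / [1 - phi_11 rho(1)] = [0.2885 - (0.5269)(0.5269)] / [1 - (0.5269)(0.5269)]
         = 0.01087639 / 0.72237639 = 0.0151.
Therefore phi_{22} = 0.0151.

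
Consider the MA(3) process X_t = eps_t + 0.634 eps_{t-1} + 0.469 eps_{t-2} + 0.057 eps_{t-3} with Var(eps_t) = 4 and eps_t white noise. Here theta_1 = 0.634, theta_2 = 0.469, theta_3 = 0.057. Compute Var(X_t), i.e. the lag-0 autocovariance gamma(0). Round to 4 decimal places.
\gamma(0) = 6.5007

For an MA(q) process X_t = eps_t + sum_i theta_i eps_{t-i} with
Var(eps_t) = sigma^2, the variance is
  gamma(0) = sigma^2 * (1 + sum_i theta_i^2).
  sum_i theta_i^2 = (0.634)^2 + (0.469)^2 + (0.057)^2 = 0.401956 + 0.219961 + 0.003249 = 0.625166.
  gamma(0) = 4 * (1 + 0.625166) = 4 * 1.625166 = 6.500664, which rounds to 6.5007.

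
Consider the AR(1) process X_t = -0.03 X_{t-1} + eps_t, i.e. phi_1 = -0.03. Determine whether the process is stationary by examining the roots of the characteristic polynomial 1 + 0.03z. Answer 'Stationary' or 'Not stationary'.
\text{Stationary}

The AR(p) characteristic polynomial is P(z) = 1 + 0.03z.
Stationarity requires all roots to lie outside the unit circle, i.e. |z| > 1 for every root.
This is linear in z: 1 + (0.03) z = 0  =>  z = -1/(0.03) = -33.333333,  |z| = 33.333333.
Moduli of all roots: 33.3333.
All moduli strictly greater than 1? Yes.
Verdict: Stationary.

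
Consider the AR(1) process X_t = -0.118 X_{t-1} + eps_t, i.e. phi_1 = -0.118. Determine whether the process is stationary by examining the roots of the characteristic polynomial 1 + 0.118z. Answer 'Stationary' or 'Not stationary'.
\text{Stationary}

The AR(p) characteristic polynomial is P(z) = 1 + 0.118z.
Stationarity requires all roots to lie outside the unit circle, i.e. |z| > 1 for every root.
This is linear in z: 1 + (0.118) z = 0  =>  z = -1/(0.118) = -8.474576,  |z| = 8.474576.
Moduli of all roots: 8.4746.
All moduli strictly greater than 1? Yes.
Verdict: Stationary.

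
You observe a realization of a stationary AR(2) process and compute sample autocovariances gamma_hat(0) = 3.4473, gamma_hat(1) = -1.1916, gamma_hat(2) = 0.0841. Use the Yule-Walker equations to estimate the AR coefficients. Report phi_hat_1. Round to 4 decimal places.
\hat\phi_{1} = -0.3830

The Yule-Walker equations for an AR(p) process read, in matrix form,
  Gamma_p phi = r_p,   with   (Gamma_p)_{ij} = gamma(|i - j|),
                       (r_p)_i = gamma(i),   i,j = 1..p.
Substitute the sample gammas (Toeplitz matrix and right-hand side of size 2):
  Gamma_p = [[3.4473, -1.1916], [-1.1916, 3.4473]]
  r_p     = [-1.1916, 0.0841]
Written out:
  3.4473 phi_1 - 1.1916 phi_2 = -1.1916
  -1.1916 phi_1 + 3.4473 phi_2 = 0.0841
Solve by Cramer's rule:
  det = gamma(0)^2 - gamma(1)^2 = (3.4473)^2 - (-1.1916)^2 = 11.88387729 - 1.41991056 = 10.46396673
  phi_hat_1 = [gamma(1) gamma(0) - gamma(1) gamma(2)] / det = [(-1.1916)(3.4473) - (-1.1916)(0.0841)] / 10.46396673 = -4.00758912 / 10.46396673 = -0.383
  phi_hat_2 = [gamma(0) gamma(2) - gamma(1)^2] / det = [(3.4473)(0.0841) - (-1.1916)^2] / 10.46396673 = -1.12999263 / 10.46396673 = -0.108
So phi_hat = [-0.3830, -0.1080].
Therefore phi_hat_1 = -0.3830.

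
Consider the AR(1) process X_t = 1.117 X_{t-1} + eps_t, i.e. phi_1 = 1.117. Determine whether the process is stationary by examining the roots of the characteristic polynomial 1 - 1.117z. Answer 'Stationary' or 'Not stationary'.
\text{Not stationary}

The AR(p) characteristic polynomial is P(z) = 1 - 1.117z.
Stationarity requires all roots to lie outside the unit circle, i.e. |z| > 1 for every root.
This is linear in z: 1 + (-1.117) z = 0  =>  z = -1/(-1.117) = 0.895255,  |z| = 0.895255.
Moduli of all roots: 0.8953.
All moduli strictly greater than 1? No.
Verdict: Not stationary.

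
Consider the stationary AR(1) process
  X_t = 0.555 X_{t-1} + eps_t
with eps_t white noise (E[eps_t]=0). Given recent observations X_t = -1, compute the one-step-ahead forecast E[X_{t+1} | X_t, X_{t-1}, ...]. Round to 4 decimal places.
E[X_{t+1} \mid \mathcal F_t] = -0.5550

For an AR(p) model X_t = c + sum_i phi_i X_{t-i} + eps_t, the
one-step-ahead conditional mean is
  E[X_{t+1} | X_t, ...] = c + sum_i phi_i X_{t+1-i}.
Substitute known values:
  E[X_{t+1} | ...] = (0.555) * (-1)
                   = -0.5550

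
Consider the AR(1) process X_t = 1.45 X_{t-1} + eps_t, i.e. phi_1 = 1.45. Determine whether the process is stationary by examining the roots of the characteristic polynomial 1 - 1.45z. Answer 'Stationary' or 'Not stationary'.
\text{Not stationary}

The AR(p) characteristic polynomial is P(z) = 1 - 1.45z.
Stationarity requires all roots to lie outside the unit circle, i.e. |z| > 1 for every root.
This is linear in z: 1 + (-1.45) z = 0  =>  z = -1/(-1.45) = 0.689655,  |z| = 0.689655.
Moduli of all roots: 0.6897.
All moduli strictly greater than 1? No.
Verdict: Not stationary.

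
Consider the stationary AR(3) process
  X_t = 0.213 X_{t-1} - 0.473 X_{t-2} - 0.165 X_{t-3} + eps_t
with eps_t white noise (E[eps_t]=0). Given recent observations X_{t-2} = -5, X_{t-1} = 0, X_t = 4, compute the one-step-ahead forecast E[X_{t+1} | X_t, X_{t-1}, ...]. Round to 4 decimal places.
E[X_{t+1} \mid \mathcal F_t] = 1.6770

For an AR(p) model X_t = c + sum_i phi_i X_{t-i} + eps_t, the
one-step-ahead conditional mean is
  E[X_{t+1} | X_t, ...] = c + sum_i phi_i X_{t+1-i}.
Substitute known values:
  E[X_{t+1} | ...] = (0.213) * (4) + (-0.473) * (0) + (-0.165) * (-5)
                   = 1.6770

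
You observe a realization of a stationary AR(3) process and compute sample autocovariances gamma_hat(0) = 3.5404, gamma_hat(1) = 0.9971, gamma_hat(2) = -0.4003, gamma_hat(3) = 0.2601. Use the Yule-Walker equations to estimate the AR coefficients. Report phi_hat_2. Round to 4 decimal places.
\hat\phi_{2} = -0.2750

The Yule-Walker equations for an AR(p) process read, in matrix form,
  Gamma_p phi = r_p,   with   (Gamma_p)_{ij} = gamma(|i - j|),
                       (r_p)_i = gamma(i),   i,j = 1..p.
Substitute the sample gammas (Toeplitz matrix and right-hand side of size 3):
  Gamma_p = [[3.5404, 0.9971, -0.4003], [0.9971, 3.5404, 0.9971], [-0.4003, 0.9971, 3.5404]]
  r_p     = [0.9971, -0.4003, 0.2601]
Written out (R1..R3):
  (R1) 3.5404 phi_1 + 0.9971 phi_2 - 0.4003 phi_3 = 0.9971
  (R2) 0.9971 phi_1 + 3.5404 phi_2 + 0.9971 phi_3 = -0.4003
  (R3) -0.4003 phi_1 + 0.9971 phi_2 + 3.5404 phi_3 = 0.2601
Gaussian elimination:
  R2 <- R2 - (0.9971/3.5404) R1 = R2 - (0.281635) R1:  3.259582 phi_2 + 1.109838 phi_3 = -0.681118
  R3 <- R3 - (-0.4003/3.5404) R1 = R3 - (-0.113066) R1:  1.109838 phi_2 + 3.49514 phi_3 = 0.372838
  R3 <- R3 - (1.109838/3.259582) R2 = R3 - (0.340485) R2:  3.117256 phi_3 = 0.604749
Back-substitution:
  phi_hat_3 = 0.604749 / 3.117256 = 0.194
  phi_hat_2 = (-0.681118 - (1.109838)(0.194)) / 3.259582 = -0.275013
  phi_hat_1 = (0.9971 - (0.9971)(-0.275013) - (-0.4003)(0.194)) / 3.5404 = 0.381023
So phi_hat = [0.3810, -0.2750, 0.1940].
Therefore phi_hat_2 = -0.2750.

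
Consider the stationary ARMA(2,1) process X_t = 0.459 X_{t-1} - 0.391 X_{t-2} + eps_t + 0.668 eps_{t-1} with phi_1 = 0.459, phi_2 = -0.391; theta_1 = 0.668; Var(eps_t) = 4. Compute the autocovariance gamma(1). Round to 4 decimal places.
\gamma(1) = 5.2205

Multiply the model equation by X_{t-k} and take expectations. With theta_0 = psi_0 = 1 and psi_j the MA(infinity) weights, this gives
  gamma(k) - sum_i phi_i gamma(k-i) = c_k,
  c_k = sigma^2 * sum_{j=k..q} theta_j psi_{j-k}   (c_k = 0 for k > q),
using gamma(-m) = gamma(m).
psi-weights needed (psi_j = theta_j + sum_i phi_i psi_{j-i}):
  psi_1 = theta_1 + phi_1 = 0.668 + (0.459) = 1.127
Right-hand sides:
  c_0 = sigma^2 (1 + theta_1 psi_1) = 4 * (1 + (0.668)(1.127)) = 4 * 1.752836 = 7.011344
  c_1 = sigma^2 theta_1 = 4 * (0.668) = 2.672
  c_2 = 0
Equations for k = 0, 1, 2 (AR order 2, c_2 = 0):
  (E0) gamma(0) = phi_1 gamma(1) + phi_2 gamma(2) + c_0
  (E1) gamma(1) = phi_1 gamma(0) + phi_2 gamma(1) + c_1
  (E2) gamma(2) = phi_1 gamma(1) + phi_2 gamma(0)
From (E1): gamma(1) = A gamma(0) + B with
  A = phi_1 / (1 - phi_2) = 0.459 / 1.391 = 0.329978,   B = c_1 / (1 - phi_2) = 2.672 / 1.391 = 1.92092.
Insert (E2) into (E0): gamma(0) (1 - phi_2^2) = phi_1 (1 + phi_2) gamma(1) + c_0.
  phi_1 (1 + phi_2) = (0.459)(0.609) = 0.279531,   1 - phi_2^2 = 0.847119.
Replace gamma(1) by A gamma(0) + B and collect gamma(0):
  gamma(0) [0.847119 - (0.279531)(0.329978)] = (0.279531)(1.92092) + 7.011344
  gamma(0) * 0.75488 = 7.548301
  gamma(0) = 7.548301 / 0.75488 = 9.999341.
  gamma(1) = A gamma(0) + B = (0.329978)(9.999341) + (1.92092) = 5.220487.
Therefore gamma(1) = 5.2205 (to 4 decimal places).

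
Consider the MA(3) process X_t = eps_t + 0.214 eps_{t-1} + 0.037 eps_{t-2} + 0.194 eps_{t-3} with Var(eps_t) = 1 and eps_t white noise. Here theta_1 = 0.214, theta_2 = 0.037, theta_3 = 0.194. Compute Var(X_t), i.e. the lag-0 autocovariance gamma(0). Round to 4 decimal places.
\gamma(0) = 1.0848

For an MA(q) process X_t = eps_t + sum_i theta_i eps_{t-i} with
Var(eps_t) = sigma^2, the variance is
  gamma(0) = sigma^2 * (1 + sum_i theta_i^2).
  sum_i theta_i^2 = (0.214)^2 + (0.037)^2 + (0.194)^2 = 0.045796 + 0.001369 + 0.037636 = 0.084801.
  gamma(0) = 1 * (1 + 0.084801) = 1 * 1.084801 = 1.084801, which rounds to 1.0848.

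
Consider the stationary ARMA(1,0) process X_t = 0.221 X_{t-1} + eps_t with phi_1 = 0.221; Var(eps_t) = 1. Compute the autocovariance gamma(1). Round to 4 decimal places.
\gamma(1) = 0.2323

Multiply the model equation by X_{t-k} and take expectations. With theta_0 = psi_0 = 1 and psi_j the MA(infinity) weights, this gives
  gamma(k) - sum_i phi_i gamma(k-i) = c_k,
  c_k = sigma^2 * sum_{j=k..q} theta_j psi_{j-k}   (c_k = 0 for k > q),
using gamma(-m) = gamma(m).
Pure AR (q = 0): c_0 = sigma^2 = 1, c_k = 0 for k >= 1.
Equations for k = 0 and k = 1 (AR order 1):
  gamma(0) = phi_1 gamma(1) + c_0
  gamma(1) = phi_1 gamma(0) + c_1
Substituting the second into the first: gamma(0) (1 - phi_1^2) = c_0 + phi_1 c_1, so
  gamma(0) = c_0 / (1 - phi_1^2) = 1 / (1 - (0.221)^2) = 1 / 0.951159 = 1.051349.
  gamma(1) = phi_1 gamma(0) = (0.221)(1.051349) = 0.232348.
Therefore gamma(1) = 0.2323 (to 4 decimal places).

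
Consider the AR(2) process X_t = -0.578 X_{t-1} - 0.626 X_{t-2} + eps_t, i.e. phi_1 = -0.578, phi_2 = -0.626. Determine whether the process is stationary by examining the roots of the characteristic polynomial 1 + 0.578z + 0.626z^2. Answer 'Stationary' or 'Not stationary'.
\text{Stationary}

The AR(p) characteristic polynomial is P(z) = 1 + 0.578z + 0.626z^2.
Stationarity requires all roots to lie outside the unit circle, i.e. |z| > 1 for every root.
Set 1 + (0.578) z + (0.626) z^2 = 0, i.e. a z^2 + b z + c = 0 with a = 0.626, b = 0.578, c = 1.
Discriminant D = b^2 - 4ac = (0.578)^2 - 4*(0.626)*1 = 0.334084 - (2.504) = -2.169916.
D < 0, so the roots are the complex-conjugate pair z = (-b +/- i sqrt(-D)) / (2a) = -0.4617 +/- 1.1766i.
For a conjugate pair |z|^2 = z * conj(z) = (product of roots) = c/a = 1/(0.626) = 1.597444, so |z| = sqrt(1.597444) = 1.2639 for both roots.
Moduli of all roots: 1.2639, 1.2639.
All moduli strictly greater than 1? Yes.
Verdict: Stationary.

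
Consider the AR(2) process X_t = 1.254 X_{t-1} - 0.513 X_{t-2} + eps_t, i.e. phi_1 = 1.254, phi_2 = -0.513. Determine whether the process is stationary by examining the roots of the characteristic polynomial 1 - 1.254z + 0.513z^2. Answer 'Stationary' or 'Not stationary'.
\text{Stationary}

The AR(p) characteristic polynomial is P(z) = 1 - 1.254z + 0.513z^2.
Stationarity requires all roots to lie outside the unit circle, i.e. |z| > 1 for every root.
Set 1 + (-1.254) z + (0.513) z^2 = 0, i.e. a z^2 + b z + c = 0 with a = 0.513, b = -1.254, c = 1.
Discriminant D = b^2 - 4ac = (-1.254)^2 - 4*(0.513)*1 = 1.572516 - (2.052) = -0.479484.
D < 0, so the roots are the complex-conjugate pair z = (-b +/- i sqrt(-D)) / (2a) = 1.2222 +/- 0.6749i.
For a conjugate pair |z|^2 = z * conj(z) = (product of roots) = c/a = 1/(0.513) = 1.949318, so |z| = sqrt(1.949318) = 1.3962 for both roots.
Moduli of all roots: 1.3962, 1.3962.
All moduli strictly greater than 1? Yes.
Verdict: Stationary.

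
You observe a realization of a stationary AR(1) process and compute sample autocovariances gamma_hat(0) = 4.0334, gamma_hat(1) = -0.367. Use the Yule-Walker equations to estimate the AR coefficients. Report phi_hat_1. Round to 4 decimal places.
\hat\phi_{1} = -0.0910

The Yule-Walker equations for an AR(p) process read, in matrix form,
  Gamma_p phi = r_p,   with   (Gamma_p)_{ij} = gamma(|i - j|),
                       (r_p)_i = gamma(i),   i,j = 1..p.
Substitute the sample gammas (Toeplitz matrix and right-hand side of size 1):
  Gamma_p = [[4.0334]]
  r_p     = [-0.367]
With p = 1 this is the single equation gamma(0) phi_1 = gamma(1):
  phi_hat_1 = gamma(1) / gamma(0) = -0.367 / 4.0334 = -0.0910.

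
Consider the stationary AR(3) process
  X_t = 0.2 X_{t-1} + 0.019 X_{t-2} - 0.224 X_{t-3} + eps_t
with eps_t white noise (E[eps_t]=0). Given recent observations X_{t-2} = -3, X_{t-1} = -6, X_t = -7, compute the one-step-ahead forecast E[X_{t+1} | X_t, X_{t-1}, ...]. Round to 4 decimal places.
E[X_{t+1} \mid \mathcal F_t] = -0.8420

For an AR(p) model X_t = c + sum_i phi_i X_{t-i} + eps_t, the
one-step-ahead conditional mean is
  E[X_{t+1} | X_t, ...] = c + sum_i phi_i X_{t+1-i}.
Substitute known values:
  E[X_{t+1} | ...] = (0.2) * (-7) + (0.019) * (-6) + (-0.224) * (-3)
                   = -0.8420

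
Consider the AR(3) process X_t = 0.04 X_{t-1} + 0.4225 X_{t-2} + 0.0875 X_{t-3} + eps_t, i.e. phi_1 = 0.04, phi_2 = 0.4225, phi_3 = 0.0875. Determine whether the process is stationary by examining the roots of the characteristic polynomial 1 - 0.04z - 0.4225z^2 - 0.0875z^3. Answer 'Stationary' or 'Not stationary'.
\text{Stationary}

The AR(p) characteristic polynomial is P(z) = 1 - 0.04z - 0.4225z^2 - 0.0875z^3.
Stationarity requires all roots to lie outside the unit circle, i.e. |z| > 1 for every root.
Degree 3: look for a simple real root z0 first, then factor out (1 - z/z0) and solve the remaining quadratic.
Testing z0 = -4: P(-4) = 1 + (-0.04)(-4) + (-0.4225)(-4)^2 + (-0.0875)(-4)^3
  = 1 + (0.16) + (-6.76) + (5.6) = 0.  So z_0 = -4 is a root, |z_0| = 4.
Divide out the factor (1 + 0.25 z) = (1 - z/z0) (since 1/z0 = -0.25):
  P(z) = (1 + 0.25 z)(1 + (-0.29) z + (-0.35) z^2)
  [check: z-coef -0.29 - (-0.25) = -0.04; z^2-coef -0.35 - (-0.25)(-0.29) = -0.4225; z^3-coef -(-0.25)(-0.35) = -0.0875.]
Remaining roots from the quadratic factor 1 + (-0.29) z + (-0.35) z^2:
  Set 1 + (-0.29) z + (-0.35) z^2 = 0, i.e. a z^2 + b z + c = 0 with a = -0.35, b = -0.29, c = 1.
  Discriminant D = b^2 - 4ac = (-0.29)^2 - 4*(-0.35)*1 = 0.0841 - (-1.4) = 1.4841.
  D >= 0, so the roots are real: z = (-b +/- sqrt(D)) / (2a) = (0.29 +/- 1.218236) / (-0.7).
    z_1 = (0.29 + 1.218236) / (-0.7) = -2.1546,   |z_1| = 2.1546.
    z_2 = (0.29 - 1.218236) / (-0.7) = 1.3261,   |z_2| = 1.3261.
Moduli of all roots: 4.0000, 2.1546, 1.3261.
All moduli strictly greater than 1? Yes.
Verdict: Stationary.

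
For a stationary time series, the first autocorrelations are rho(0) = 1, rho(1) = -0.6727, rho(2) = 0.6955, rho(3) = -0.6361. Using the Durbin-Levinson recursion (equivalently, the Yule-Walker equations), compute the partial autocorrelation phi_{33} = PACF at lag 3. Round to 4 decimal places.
\phi_{33} = -0.1759

The PACF at lag k is phi_{kk}, the last component of the solution
to the Yule-Walker system G_k phi = r_k where
  (G_k)_{ij} = rho(|i - j|), (r_k)_i = rho(i), i,j = 1..k.
Equivalently, Durbin-Levinson gives phi_{kk} iteratively:
  phi_{11} = rho(1)
  phi_{kk} = [rho(k) - sum_{j=1..k-1} phi_{k-1,j} rho(k-j)]
            / [1 - sum_{j=1..k-1} phi_{k-1,j} rho(j)],
  phi_{k,j} = phi_{k-1,j} - phi_{kk} phi_{k-1,k-j},  j = 1..k-1.
Step k = 1:
  phi_11 = rho(1) = -0.6727.
Step k = 2:
  phi_22 = [rho(2) - phi_11 rho(1)] / [1 - phi_11 rho(1)] = [0.6955 - (-0.6727)(-0.6727)] / [1 - (-0.6727)(-0.6727)]
         = 0.24297471 / 0.54747471 = 0.44381.
  Update: phi_21 = phi_11 - phi_22 phi_11 = -0.6727 - (0.44381)(-0.6727) = -0.374149.
Step k = 3:
  phi_33 = [rho(3) - phi_21 rho(2) - phi_22 rho(1)] / [1 - phi_21 rho(1) - phi_22 rho(2)]
    numerator   = -0.6361 - (-0.374149)(0.6955) - (0.44381)(-0.6727) = -0.07732839
    denominator = 1 - (-0.374149)(-0.6727) - (0.44381)(0.6955) = 0.43964012
  phi_33 = -0.07732839 / 0.43964012 = -0.1759.
Therefore phi_{33} = -0.1759.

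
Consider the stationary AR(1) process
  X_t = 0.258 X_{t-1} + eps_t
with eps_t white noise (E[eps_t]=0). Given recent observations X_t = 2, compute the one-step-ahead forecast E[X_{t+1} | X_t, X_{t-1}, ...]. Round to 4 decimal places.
E[X_{t+1} \mid \mathcal F_t] = 0.5160

For an AR(p) model X_t = c + sum_i phi_i X_{t-i} + eps_t, the
one-step-ahead conditional mean is
  E[X_{t+1} | X_t, ...] = c + sum_i phi_i X_{t+1-i}.
Substitute known values:
  E[X_{t+1} | ...] = (0.258) * (2)
                   = 0.5160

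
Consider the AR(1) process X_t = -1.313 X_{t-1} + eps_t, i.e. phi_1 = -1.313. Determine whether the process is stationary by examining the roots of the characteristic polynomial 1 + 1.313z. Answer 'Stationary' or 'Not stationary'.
\text{Not stationary}

The AR(p) characteristic polynomial is P(z) = 1 + 1.313z.
Stationarity requires all roots to lie outside the unit circle, i.e. |z| > 1 for every root.
This is linear in z: 1 + (1.313) z = 0  =>  z = -1/(1.313) = -0.761615,  |z| = 0.761615.
Moduli of all roots: 0.7616.
All moduli strictly greater than 1? No.
Verdict: Not stationary.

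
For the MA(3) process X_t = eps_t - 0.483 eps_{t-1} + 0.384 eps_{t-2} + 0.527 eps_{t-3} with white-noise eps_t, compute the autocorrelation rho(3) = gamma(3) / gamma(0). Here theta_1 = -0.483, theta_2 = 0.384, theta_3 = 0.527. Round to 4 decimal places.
\rho(3) = 0.3178

For an MA(q) process with theta_0 = 1, the autocovariance is
  gamma(k) = sigma^2 * sum_{i=0..q-k} theta_i * theta_{i+k},
and rho(k) = gamma(k) / gamma(0). Sigma^2 cancels.
  numerator   = (1)*(0.527) = 0.527.
  denominator = (1)^2 + (-0.483)^2 + (0.384)^2 + (0.527)^2 = 1.658474.
  rho(3) = 0.527 / 1.658474 = 0.3178.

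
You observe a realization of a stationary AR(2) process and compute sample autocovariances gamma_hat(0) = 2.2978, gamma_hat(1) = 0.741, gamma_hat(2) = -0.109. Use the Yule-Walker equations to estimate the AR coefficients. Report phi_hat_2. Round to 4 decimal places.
\hat\phi_{2} = -0.1690

The Yule-Walker equations for an AR(p) process read, in matrix form,
  Gamma_p phi = r_p,   with   (Gamma_p)_{ij} = gamma(|i - j|),
                       (r_p)_i = gamma(i),   i,j = 1..p.
Substitute the sample gammas (Toeplitz matrix and right-hand side of size 2):
  Gamma_p = [[2.2978, 0.741], [0.741, 2.2978]]
  r_p     = [0.741, -0.109]
Written out:
  2.2978 phi_1 + 0.741 phi_2 = 0.741
  0.741 phi_1 + 2.2978 phi_2 = -0.109
Solve by Cramer's rule:
  det = gamma(0)^2 - gamma(1)^2 = (2.2978)^2 - (0.741)^2 = 5.27988484 - 0.549081 = 4.73080384
  phi_hat_1 = [gamma(1) gamma(0) - gamma(1) gamma(2)] / det = [(0.741)(2.2978) - (0.741)(-0.109)] / 4.73080384 = 1.7834388 / 4.73080384 = 0.377
  phi_hat_2 = [gamma(0) gamma(2) - gamma(1)^2] / det = [(2.2978)(-0.109) - (0.741)^2] / 4.73080384 = -0.7995412 / 4.73080384 = -0.169
So phi_hat = [0.3770, -0.1690].
Therefore phi_hat_2 = -0.1690.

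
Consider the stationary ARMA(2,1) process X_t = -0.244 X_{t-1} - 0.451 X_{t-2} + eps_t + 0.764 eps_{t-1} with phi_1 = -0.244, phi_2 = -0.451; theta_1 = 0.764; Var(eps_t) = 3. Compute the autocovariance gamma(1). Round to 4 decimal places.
\gamma(1) = 0.7149

Multiply the model equation by X_{t-k} and take expectations. With theta_0 = psi_0 = 1 and psi_j the MA(infinity) weights, this gives
  gamma(k) - sum_i phi_i gamma(k-i) = c_k,
  c_k = sigma^2 * sum_{j=k..q} theta_j psi_{j-k}   (c_k = 0 for k > q),
using gamma(-m) = gamma(m).
psi-weights needed (psi_j = theta_j + sum_i phi_i psi_{j-i}):
  psi_1 = theta_1 + phi_1 = 0.764 + (-0.244) = 0.52
Right-hand sides:
  c_0 = sigma^2 (1 + theta_1 psi_1) = 3 * (1 + (0.764)(0.52)) = 3 * 1.39728 = 4.19184
  c_1 = sigma^2 theta_1 = 3 * (0.764) = 2.292
  c_2 = 0
Equations for k = 0, 1, 2 (AR order 2, c_2 = 0):
  (E0) gamma(0) = phi_1 gamma(1) + phi_2 gamma(2) + c_0
  (E1) gamma(1) = phi_1 gamma(0) + phi_2 gamma(1) + c_1
  (E2) gamma(2) = phi_1 gamma(1) + phi_2 gamma(0)
From (E1): gamma(1) = A gamma(0) + B with
  A = phi_1 / (1 - phi_2) = -0.244 / 1.451 = -0.16816,   B = c_1 / (1 - phi_2) = 2.292 / 1.451 = 1.5796.
Insert (E2) into (E0): gamma(0) (1 - phi_2^2) = phi_1 (1 + phi_2) gamma(1) + c_0.
  phi_1 (1 + phi_2) = (-0.244)(0.549) = -0.133956,   1 - phi_2^2 = 0.796599.
Replace gamma(1) by A gamma(0) + B and collect gamma(0):
  gamma(0) [0.796599 - (-0.133956)(-0.16816)] = (-0.133956)(1.5796) + 4.19184
  gamma(0) * 0.774073 = 3.980243
  gamma(0) = 3.980243 / 0.774073 = 5.141948.
  gamma(1) = A gamma(0) + B = (-0.16816)(5.141948) + (1.5796) = 0.714931.
Therefore gamma(1) = 0.7149 (to 4 decimal places).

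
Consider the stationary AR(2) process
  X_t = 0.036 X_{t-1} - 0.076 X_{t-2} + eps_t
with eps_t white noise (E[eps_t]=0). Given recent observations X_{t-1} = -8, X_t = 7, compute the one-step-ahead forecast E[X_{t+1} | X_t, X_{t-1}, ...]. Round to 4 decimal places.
E[X_{t+1} \mid \mathcal F_t] = 0.8600

For an AR(p) model X_t = c + sum_i phi_i X_{t-i} + eps_t, the
one-step-ahead conditional mean is
  E[X_{t+1} | X_t, ...] = c + sum_i phi_i X_{t+1-i}.
Substitute known values:
  E[X_{t+1} | ...] = (0.036) * (7) + (-0.076) * (-8)
                   = 0.8600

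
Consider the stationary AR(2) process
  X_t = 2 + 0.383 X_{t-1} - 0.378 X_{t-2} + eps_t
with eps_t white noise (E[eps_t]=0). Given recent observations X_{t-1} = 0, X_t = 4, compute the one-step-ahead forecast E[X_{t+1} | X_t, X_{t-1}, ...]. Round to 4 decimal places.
E[X_{t+1} \mid \mathcal F_t] = 3.5320

For an AR(p) model X_t = c + sum_i phi_i X_{t-i} + eps_t, the
one-step-ahead conditional mean is
  E[X_{t+1} | X_t, ...] = c + sum_i phi_i X_{t+1-i}.
Substitute known values:
  E[X_{t+1} | ...] = 2 + (0.383) * (4) + (-0.378) * (0)
                   = 3.5320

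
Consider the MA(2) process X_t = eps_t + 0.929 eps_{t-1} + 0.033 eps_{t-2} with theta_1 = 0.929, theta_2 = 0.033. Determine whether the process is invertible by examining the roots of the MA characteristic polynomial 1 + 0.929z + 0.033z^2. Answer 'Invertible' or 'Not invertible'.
\text{Invertible}

The MA(q) characteristic polynomial is P(z) = 1 + 0.929z + 0.033z^2.
Invertibility requires all roots to lie outside the unit circle, i.e. |z| > 1 for every root.
Set 1 + (0.929) z + (0.033) z^2 = 0, i.e. a z^2 + b z + c = 0 with a = 0.033, b = 0.929, c = 1.
Discriminant D = b^2 - 4ac = (0.929)^2 - 4*(0.033)*1 = 0.863041 - (0.132) = 0.731041.
D >= 0, so the roots are real: z = (-b +/- sqrt(D)) / (2a) = (-0.929 +/- 0.855009) / (0.066).
  z_1 = (-0.929 + 0.855009) / (0.066) = -1.1211,   |z_1| = 1.1211.
  z_2 = (-0.929 - 0.855009) / (0.066) = -27.0304,   |z_2| = 27.0304.
Moduli of all roots: 1.1211, 27.0304.
All moduli strictly greater than 1? Yes.
Verdict: Invertible.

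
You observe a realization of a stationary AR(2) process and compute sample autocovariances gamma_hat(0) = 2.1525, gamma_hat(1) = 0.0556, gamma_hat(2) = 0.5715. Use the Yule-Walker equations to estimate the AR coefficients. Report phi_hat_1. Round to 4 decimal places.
\hat\phi_{1} = 0.0190

The Yule-Walker equations for an AR(p) process read, in matrix form,
  Gamma_p phi = r_p,   with   (Gamma_p)_{ij} = gamma(|i - j|),
                       (r_p)_i = gamma(i),   i,j = 1..p.
Substitute the sample gammas (Toeplitz matrix and right-hand side of size 2):
  Gamma_p = [[2.1525, 0.0556], [0.0556, 2.1525]]
  r_p     = [0.0556, 0.5715]
Written out:
  2.1525 phi_1 + 0.0556 phi_2 = 0.0556
  0.0556 phi_1 + 2.1525 phi_2 = 0.5715
Solve by Cramer's rule:
  det = gamma(0)^2 - gamma(1)^2 = (2.1525)^2 - (0.0556)^2 = 4.63325625 - 0.00309136 = 4.63016489
  phi_hat_1 = [gamma(1) gamma(0) - gamma(1) gamma(2)] / det = [(0.0556)(2.1525) - (0.0556)(0.5715)] / 4.63016489 = 0.0879036 / 4.63016489 = 0.019
  phi_hat_2 = [gamma(0) gamma(2) - gamma(1)^2] / det = [(2.1525)(0.5715) - (0.0556)^2] / 4.63016489 = 1.22706239 / 4.63016489 = 0.265
So phi_hat = [0.0190, 0.2650].
Therefore phi_hat_1 = 0.0190.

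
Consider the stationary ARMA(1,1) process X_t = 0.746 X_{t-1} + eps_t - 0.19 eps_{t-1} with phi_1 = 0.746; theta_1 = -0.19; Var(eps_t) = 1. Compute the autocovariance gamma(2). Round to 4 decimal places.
\gamma(2) = 0.8027

Multiply the model equation by X_{t-k} and take expectations. With theta_0 = psi_0 = 1 and psi_j the MA(infinity) weights, this gives
  gamma(k) - sum_i phi_i gamma(k-i) = c_k,
  c_k = sigma^2 * sum_{j=k..q} theta_j psi_{j-k}   (c_k = 0 for k > q),
using gamma(-m) = gamma(m).
psi-weights needed (psi_j = theta_j + sum_i phi_i psi_{j-i}):
  psi_1 = theta_1 + phi_1 = -0.19 + (0.746) = 0.556
Right-hand sides:
  c_0 = sigma^2 (1 + theta_1 psi_1) = 1 * (1 + (-0.19)(0.556)) = 1 * 0.89436 = 0.89436
  c_1 = sigma^2 theta_1 = 1 * (-0.19) = -0.19
  c_2 = 0
Equations for k = 0 and k = 1 (AR order 1):
  gamma(0) = phi_1 gamma(1) + c_0
  gamma(1) = phi_1 gamma(0) + c_1
Substituting the second into the first: gamma(0) (1 - phi_1^2) = c_0 + phi_1 c_1, so
  gamma(0) = (c_0 + phi_1 c_1) / (1 - phi_1^2) = (0.89436 + (0.746)(-0.19)) / (1 - (0.746)^2) = 0.75262 / 0.443484 = 1.697062.
  gamma(1) = phi_1 gamma(0) + c_1 = (0.746)(1.697062) + (-0.19) = 1.076009.
For k = 2 (> q): gamma(2) = phi_1 gamma(1) = (0.746)(1.076009) = 0.802702.
Therefore gamma(2) = 0.8027 (to 4 decimal places).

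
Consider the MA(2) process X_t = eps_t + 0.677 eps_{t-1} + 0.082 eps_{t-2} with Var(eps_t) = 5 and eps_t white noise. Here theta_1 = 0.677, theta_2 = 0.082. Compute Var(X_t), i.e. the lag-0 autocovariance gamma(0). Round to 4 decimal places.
\gamma(0) = 7.3253

For an MA(q) process X_t = eps_t + sum_i theta_i eps_{t-i} with
Var(eps_t) = sigma^2, the variance is
  gamma(0) = sigma^2 * (1 + sum_i theta_i^2).
  sum_i theta_i^2 = (0.677)^2 + (0.082)^2 = 0.458329 + 0.006724 = 0.465053.
  gamma(0) = 5 * (1 + 0.465053) = 5 * 1.465053 = 7.325265, which rounds to 7.3253.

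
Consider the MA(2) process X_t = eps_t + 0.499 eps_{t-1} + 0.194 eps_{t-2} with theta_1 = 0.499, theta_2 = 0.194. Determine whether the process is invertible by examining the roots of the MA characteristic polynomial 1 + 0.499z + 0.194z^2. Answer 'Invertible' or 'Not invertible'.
\text{Invertible}

The MA(q) characteristic polynomial is P(z) = 1 + 0.499z + 0.194z^2.
Invertibility requires all roots to lie outside the unit circle, i.e. |z| > 1 for every root.
Set 1 + (0.499) z + (0.194) z^2 = 0, i.e. a z^2 + b z + c = 0 with a = 0.194, b = 0.499, c = 1.
Discriminant D = b^2 - 4ac = (0.499)^2 - 4*(0.194)*1 = 0.249001 - (0.776) = -0.526999.
D < 0, so the roots are the complex-conjugate pair z = (-b +/- i sqrt(-D)) / (2a) = -1.2861 +/- 1.871i.
For a conjugate pair |z|^2 = z * conj(z) = (product of roots) = c/a = 1/(0.194) = 5.154639, so |z| = sqrt(5.154639) = 2.2704 for both roots.
Moduli of all roots: 2.2704, 2.2704.
All moduli strictly greater than 1? Yes.
Verdict: Invertible.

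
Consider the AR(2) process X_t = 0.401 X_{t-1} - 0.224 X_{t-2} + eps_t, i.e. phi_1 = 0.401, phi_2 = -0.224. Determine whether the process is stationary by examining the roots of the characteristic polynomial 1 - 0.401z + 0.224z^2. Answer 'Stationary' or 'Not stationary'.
\text{Stationary}

The AR(p) characteristic polynomial is P(z) = 1 - 0.401z + 0.224z^2.
Stationarity requires all roots to lie outside the unit circle, i.e. |z| > 1 for every root.
Set 1 + (-0.401) z + (0.224) z^2 = 0, i.e. a z^2 + b z + c = 0 with a = 0.224, b = -0.401, c = 1.
Discriminant D = b^2 - 4ac = (-0.401)^2 - 4*(0.224)*1 = 0.160801 - (0.896) = -0.735199.
D < 0, so the roots are the complex-conjugate pair z = (-b +/- i sqrt(-D)) / (2a) = 0.8951 +/- 1.9139i.
For a conjugate pair |z|^2 = z * conj(z) = (product of roots) = c/a = 1/(0.224) = 4.464286, so |z| = sqrt(4.464286) = 2.1129 for both roots.
Moduli of all roots: 2.1129, 2.1129.
All moduli strictly greater than 1? Yes.
Verdict: Stationary.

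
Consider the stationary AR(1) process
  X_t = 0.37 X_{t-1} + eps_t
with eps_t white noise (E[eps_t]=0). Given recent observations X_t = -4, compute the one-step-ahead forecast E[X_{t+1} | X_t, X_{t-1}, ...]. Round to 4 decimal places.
E[X_{t+1} \mid \mathcal F_t] = -1.4800

For an AR(p) model X_t = c + sum_i phi_i X_{t-i} + eps_t, the
one-step-ahead conditional mean is
  E[X_{t+1} | X_t, ...] = c + sum_i phi_i X_{t+1-i}.
Substitute known values:
  E[X_{t+1} | ...] = (0.37) * (-4)
                   = -1.4800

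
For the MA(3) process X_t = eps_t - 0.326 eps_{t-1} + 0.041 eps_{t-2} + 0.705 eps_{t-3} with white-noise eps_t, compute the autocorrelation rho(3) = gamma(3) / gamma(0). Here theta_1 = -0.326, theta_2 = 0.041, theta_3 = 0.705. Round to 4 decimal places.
\rho(3) = 0.4393

For an MA(q) process with theta_0 = 1, the autocovariance is
  gamma(k) = sigma^2 * sum_{i=0..q-k} theta_i * theta_{i+k},
and rho(k) = gamma(k) / gamma(0). Sigma^2 cancels.
  numerator   = (1)*(0.705) = 0.705.
  denominator = (1)^2 + (-0.326)^2 + (0.041)^2 + (0.705)^2 = 1.604982.
  rho(3) = 0.705 / 1.604982 = 0.4393.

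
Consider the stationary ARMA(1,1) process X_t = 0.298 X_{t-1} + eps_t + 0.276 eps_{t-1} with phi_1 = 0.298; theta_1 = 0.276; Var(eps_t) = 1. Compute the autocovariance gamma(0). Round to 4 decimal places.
\gamma(0) = 1.3616

Multiply the model equation by X_{t-k} and take expectations. With theta_0 = psi_0 = 1 and psi_j the MA(infinity) weights, this gives
  gamma(k) - sum_i phi_i gamma(k-i) = c_k,
  c_k = sigma^2 * sum_{j=k..q} theta_j psi_{j-k}   (c_k = 0 for k > q),
using gamma(-m) = gamma(m).
psi-weights needed (psi_j = theta_j + sum_i phi_i psi_{j-i}):
  psi_1 = theta_1 + phi_1 = 0.276 + (0.298) = 0.574
Right-hand sides:
  c_0 = sigma^2 (1 + theta_1 psi_1) = 1 * (1 + (0.276)(0.574)) = 1 * 1.158424 = 1.158424
  c_1 = sigma^2 theta_1 = 1 * (0.276) = 0.276
  c_2 = 0
Equations for k = 0 and k = 1 (AR order 1):
  gamma(0) = phi_1 gamma(1) + c_0
  gamma(1) = phi_1 gamma(0) + c_1
Substituting the second into the first: gamma(0) (1 - phi_1^2) = c_0 + phi_1 c_1, so
  gamma(0) = (c_0 + phi_1 c_1) / (1 - phi_1^2) = (1.158424 + (0.298)(0.276)) / (1 - (0.298)^2) = 1.240672 / 0.911196 = 1.361586.
Therefore gamma(0) = 1.3616 (to 4 decimal places).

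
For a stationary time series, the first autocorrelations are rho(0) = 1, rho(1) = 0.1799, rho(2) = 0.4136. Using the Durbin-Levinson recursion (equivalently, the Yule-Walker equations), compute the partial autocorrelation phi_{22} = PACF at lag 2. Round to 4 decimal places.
\phi_{22} = 0.3940

The PACF at lag k is phi_{kk}, the last component of the solution
to the Yule-Walker system G_k phi = r_k where
  (G_k)_{ij} = rho(|i - j|), (r_k)_i = rho(i), i,j = 1..k.
Equivalently, Durbin-Levinson gives phi_{kk} iteratively:
  phi_{11} = rho(1)
  phi_{kk} = [rho(k) - sum_{j=1..k-1} phi_{k-1,j} rho(k-j)]
            / [1 - sum_{j=1..k-1} phi_{k-1,j} rho(j)],
  phi_{k,j} = phi_{k-1,j} - phi_{kk} phi_{k-1,k-j},  j = 1..k-1.
Step k = 1:
  phi_11 = rho(1) = 0.1799.
Step k = 2:
  phi_22 = [rho(2) - phi_11 rho(1)] / [1 - phi_11 rho(1)] = [0.4136 - (0.1799)(0.1799)] / [1 - (0.1799)(0.1799)]
         = 0.38123599 / 0.96763599 = 0.394.
Therefore phi_{22} = 0.3940.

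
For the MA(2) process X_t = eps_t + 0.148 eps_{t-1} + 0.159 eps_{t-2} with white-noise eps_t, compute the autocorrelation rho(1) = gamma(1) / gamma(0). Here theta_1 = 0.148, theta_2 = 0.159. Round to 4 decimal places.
\rho(1) = 0.1638

For an MA(q) process with theta_0 = 1, the autocovariance is
  gamma(k) = sigma^2 * sum_{i=0..q-k} theta_i * theta_{i+k},
and rho(k) = gamma(k) / gamma(0). Sigma^2 cancels.
  numerator   = (1)*(0.148) + (0.148)*(0.159) = 0.171532.
  denominator = (1)^2 + (0.148)^2 + (0.159)^2 = 1.047185.
  rho(1) = 0.171532 / 1.047185 = 0.1638.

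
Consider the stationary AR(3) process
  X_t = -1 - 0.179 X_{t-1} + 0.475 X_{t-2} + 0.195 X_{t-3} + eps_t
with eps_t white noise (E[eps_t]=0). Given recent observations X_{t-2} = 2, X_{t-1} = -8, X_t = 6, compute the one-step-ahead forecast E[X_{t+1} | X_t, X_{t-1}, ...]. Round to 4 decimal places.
E[X_{t+1} \mid \mathcal F_t] = -5.4840

For an AR(p) model X_t = c + sum_i phi_i X_{t-i} + eps_t, the
one-step-ahead conditional mean is
  E[X_{t+1} | X_t, ...] = c + sum_i phi_i X_{t+1-i}.
Substitute known values:
  E[X_{t+1} | ...] = -1 + (-0.179) * (6) + (0.475) * (-8) + (0.195) * (2)
                   = -5.4840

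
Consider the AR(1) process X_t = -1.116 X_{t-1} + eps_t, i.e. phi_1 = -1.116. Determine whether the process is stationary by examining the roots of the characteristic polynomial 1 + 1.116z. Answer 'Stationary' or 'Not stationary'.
\text{Not stationary}

The AR(p) characteristic polynomial is P(z) = 1 + 1.116z.
Stationarity requires all roots to lie outside the unit circle, i.e. |z| > 1 for every root.
This is linear in z: 1 + (1.116) z = 0  =>  z = -1/(1.116) = -0.896057,  |z| = 0.896057.
Moduli of all roots: 0.8961.
All moduli strictly greater than 1? No.
Verdict: Not stationary.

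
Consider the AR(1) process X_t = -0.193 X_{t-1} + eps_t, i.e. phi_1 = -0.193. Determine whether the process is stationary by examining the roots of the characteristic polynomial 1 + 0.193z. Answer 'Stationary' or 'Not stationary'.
\text{Stationary}

The AR(p) characteristic polynomial is P(z) = 1 + 0.193z.
Stationarity requires all roots to lie outside the unit circle, i.e. |z| > 1 for every root.
This is linear in z: 1 + (0.193) z = 0  =>  z = -1/(0.193) = -5.181347,  |z| = 5.181347.
Moduli of all roots: 5.1813.
All moduli strictly greater than 1? Yes.
Verdict: Stationary.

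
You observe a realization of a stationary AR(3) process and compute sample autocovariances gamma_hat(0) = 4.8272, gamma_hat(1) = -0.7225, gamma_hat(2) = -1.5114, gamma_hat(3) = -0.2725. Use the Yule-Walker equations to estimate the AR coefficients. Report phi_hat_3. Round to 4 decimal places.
\hat\phi_{3} = -0.1980

The Yule-Walker equations for an AR(p) process read, in matrix form,
  Gamma_p phi = r_p,   with   (Gamma_p)_{ij} = gamma(|i - j|),
                       (r_p)_i = gamma(i),   i,j = 1..p.
Substitute the sample gammas (Toeplitz matrix and right-hand side of size 3):
  Gamma_p = [[4.8272, -0.7225, -1.5114], [-0.7225, 4.8272, -0.7225], [-1.5114, -0.7225, 4.8272]]
  r_p     = [-0.7225, -1.5114, -0.2725]
Written out (R1..R3):
  (R1) 4.8272 phi_1 - 0.7225 phi_2 - 1.5114 phi_3 = -0.7225
  (R2) -0.7225 phi_1 + 4.8272 phi_2 - 0.7225 phi_3 = -1.5114
  (R3) -1.5114 phi_1 - 0.7225 phi_2 + 4.8272 phi_3 = -0.2725
Gaussian elimination:
  R2 <- R2 - (-0.7225/4.8272) R1 = R2 - (-0.149673) R1:  4.719061 phi_2 - 0.948715 phi_3 = -1.619539
  R3 <- R3 - (-1.5114/4.8272) R1 = R3 - (-0.313101) R1:  -0.948715 phi_2 + 4.35398 phi_3 = -0.498715
  R3 <- R3 - (-0.948715/4.719061) R2 = R3 - (-0.201039) R2:  4.163251 phi_3 = -0.824306
Back-substitution:
  phi_hat_3 = -0.824306 / 4.163251 = -0.197996
  phi_hat_2 = (-1.619539 - (-0.948715)(-0.197996)) / 4.719061 = -0.382996
  phi_hat_1 = (-0.7225 - (-0.7225)(-0.382996) - (-1.5114)(-0.197996)) / 4.8272 = -0.268989
So phi_hat = [-0.2690, -0.3830, -0.1980].
Therefore phi_hat_3 = -0.1980.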